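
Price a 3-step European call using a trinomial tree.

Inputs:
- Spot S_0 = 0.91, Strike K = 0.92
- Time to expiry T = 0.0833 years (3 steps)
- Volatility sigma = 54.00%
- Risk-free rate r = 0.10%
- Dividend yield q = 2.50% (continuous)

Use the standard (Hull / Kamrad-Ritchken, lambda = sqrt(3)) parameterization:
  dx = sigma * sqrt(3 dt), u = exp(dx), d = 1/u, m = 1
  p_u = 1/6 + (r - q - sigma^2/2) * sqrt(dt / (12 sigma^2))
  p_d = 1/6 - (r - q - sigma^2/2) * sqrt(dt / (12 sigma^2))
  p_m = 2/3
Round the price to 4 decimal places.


dt = T/N = 0.027767; dx = sigma*sqrt(3*dt) = 0.155853
u = exp(dx) = 1.168655; d = 1/u = 0.855685
p_u = 0.151541, p_m = 0.666667, p_d = 0.181792
Discount per step: exp(-r*dt) = 0.999972
Stock lattice S(k, j) with j the centered position index:
  k=0: S(0,+0) = 0.9100
  k=1: S(1,-1) = 0.7787; S(1,+0) = 0.9100; S(1,+1) = 1.0635
  k=2: S(2,-2) = 0.6663; S(2,-1) = 0.7787; S(2,+0) = 0.9100; S(2,+1) = 1.0635; S(2,+2) = 1.2428
  k=3: S(3,-3) = 0.5701; S(3,-2) = 0.6663; S(3,-1) = 0.7787; S(3,+0) = 0.9100; S(3,+1) = 1.0635; S(3,+2) = 1.2428; S(3,+3) = 1.4524
Terminal payoffs V(N, j) = max(S_T - K, 0):
  V(3,-3) = 0.000000; V(3,-2) = 0.000000; V(3,-1) = 0.000000; V(3,+0) = 0.000000; V(3,+1) = 0.143476; V(3,+2) = 0.322836; V(3,+3) = 0.532447
Backward induction: V(k, j) = exp(-r*dt) * [p_u * V(k+1, j+1) + p_m * V(k+1, j) + p_d * V(k+1, j-1)]
  V(2,-2) = exp(-r*dt) * [p_u*0.000000 + p_m*0.000000 + p_d*0.000000] = 0.000000
  V(2,-1) = exp(-r*dt) * [p_u*0.000000 + p_m*0.000000 + p_d*0.000000] = 0.000000
  V(2,+0) = exp(-r*dt) * [p_u*0.143476 + p_m*0.000000 + p_d*0.000000] = 0.021742
  V(2,+1) = exp(-r*dt) * [p_u*0.322836 + p_m*0.143476 + p_d*0.000000] = 0.144570
  V(2,+2) = exp(-r*dt) * [p_u*0.532447 + p_m*0.322836 + p_d*0.143476] = 0.321986
  V(1,-1) = exp(-r*dt) * [p_u*0.021742 + p_m*0.000000 + p_d*0.000000] = 0.003295
  V(1,+0) = exp(-r*dt) * [p_u*0.144570 + p_m*0.021742 + p_d*0.000000] = 0.036402
  V(1,+1) = exp(-r*dt) * [p_u*0.321986 + p_m*0.144570 + p_d*0.021742] = 0.149122
  V(0,+0) = exp(-r*dt) * [p_u*0.149122 + p_m*0.036402 + p_d*0.003295] = 0.047464

Answer: Price = V(0,0) = 0.0475


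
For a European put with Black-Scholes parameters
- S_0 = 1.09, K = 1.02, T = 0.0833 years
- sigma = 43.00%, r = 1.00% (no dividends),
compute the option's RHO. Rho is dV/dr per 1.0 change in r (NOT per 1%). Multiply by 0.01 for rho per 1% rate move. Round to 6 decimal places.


d1 = 0.6035926403; d2 = 0.4794871610
phi(d1) = 0.3325049370; exp(-qT) = 1.0000000000; exp(-rT) = 0.9991673468
N(-d2) = 0.3157960499
Rho = -K*T*exp(-rT)*N(-d2) = -1.0200 * 0.0833 * 0.9991673468 * 0.3157960499 = -0.026810

Answer: Rho = -0.026810


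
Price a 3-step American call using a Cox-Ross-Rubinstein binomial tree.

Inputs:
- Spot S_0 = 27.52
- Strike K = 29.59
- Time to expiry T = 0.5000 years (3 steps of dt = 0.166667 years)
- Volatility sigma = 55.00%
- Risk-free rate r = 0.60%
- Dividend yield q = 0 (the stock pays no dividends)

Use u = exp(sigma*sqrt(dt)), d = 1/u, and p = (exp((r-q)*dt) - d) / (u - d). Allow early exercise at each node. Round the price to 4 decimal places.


Answer: Price = V(0,0) = 3.7639

Derivation:
dt = T/N = 0.166667
u = exp(sigma*sqrt(dt)) = 1.251742; d = 1/u = 0.798886
p = (exp((r-q)*dt) - d) / (u - d) = 0.446310
Discount per step: exp(-r*dt) = 0.999000
Stock lattice S(k, i) with i counting down-moves:
  k=0: S(0,0) = 27.5200
  k=1: S(1,0) = 34.4480; S(1,1) = 21.9854
  k=2: S(2,0) = 43.1200; S(2,1) = 27.5200; S(2,2) = 17.5638
  k=3: S(3,0) = 53.9751; S(3,1) = 34.4480; S(3,2) = 21.9854; S(3,3) = 14.0315
Terminal payoffs V(N, i) = max(S_T - K, 0):
  V(3,0) = 24.385093; V(3,1) = 4.857953; V(3,2) = 0.000000; V(3,3) = 0.000000
Backward induction: V(k, i) = exp(-r*dt) * [p * V(k+1, i) + (1-p) * V(k+1, i+1)]; then take max(V_cont, immediate exercise) for American.
  V(2,0) = exp(-r*dt) * [p*24.385093 + (1-p)*4.857953] = 13.559541; exercise = 13.529966; V(2,0) = max -> 13.559541
  V(2,1) = exp(-r*dt) * [p*4.857953 + (1-p)*0.000000] = 2.165985; exercise = 0.000000; V(2,1) = max -> 2.165985
  V(2,2) = exp(-r*dt) * [p*0.000000 + (1-p)*0.000000] = 0.000000; exercise = 0.000000; V(2,2) = max -> 0.000000
  V(1,0) = exp(-r*dt) * [p*13.559541 + (1-p)*2.165985] = 7.243794; exercise = 4.857953; V(1,0) = max -> 7.243794
  V(1,1) = exp(-r*dt) * [p*2.165985 + (1-p)*0.000000] = 0.965734; exercise = 0.000000; V(1,1) = max -> 0.965734
  V(0,0) = exp(-r*dt) * [p*7.243794 + (1-p)*0.965734] = 3.763928; exercise = 0.000000; V(0,0) = max -> 3.763928


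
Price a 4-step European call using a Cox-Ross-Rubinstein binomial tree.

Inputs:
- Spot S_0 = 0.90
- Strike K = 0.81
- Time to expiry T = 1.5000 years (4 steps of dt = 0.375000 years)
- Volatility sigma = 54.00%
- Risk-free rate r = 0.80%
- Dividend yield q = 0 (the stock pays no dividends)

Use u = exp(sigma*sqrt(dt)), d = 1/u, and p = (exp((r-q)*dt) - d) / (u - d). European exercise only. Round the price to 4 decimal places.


Answer: Price = V(0,0) = 0.2734

Derivation:
dt = T/N = 0.375000
u = exp(sigma*sqrt(dt)) = 1.391916; d = 1/u = 0.718434
p = (exp((r-q)*dt) - d) / (u - d) = 0.422536
Discount per step: exp(-r*dt) = 0.997004
Stock lattice S(k, i) with i counting down-moves:
  k=0: S(0,0) = 0.9000
  k=1: S(1,0) = 1.2527; S(1,1) = 0.6466
  k=2: S(2,0) = 1.7437; S(2,1) = 0.9000; S(2,2) = 0.4645
  k=3: S(3,0) = 2.4271; S(3,1) = 1.2527; S(3,2) = 0.6466; S(3,3) = 0.3337
  k=4: S(4,0) = 3.3783; S(4,1) = 1.7437; S(4,2) = 0.9000; S(4,3) = 0.4645; S(4,4) = 0.2398
Terminal payoffs V(N, i) = max(S_T - K, 0):
  V(4,0) = 2.568271; V(4,1) = 0.933687; V(4,2) = 0.090000; V(4,3) = 0.000000; V(4,4) = 0.000000
Backward induction: V(k, i) = exp(-r*dt) * [p * V(k+1, i) + (1-p) * V(k+1, i+1)].
  V(3,0) = exp(-r*dt) * [p*2.568271 + (1-p)*0.933687] = 1.619492
  V(3,1) = exp(-r*dt) * [p*0.933687 + (1-p)*0.090000] = 0.445151
  V(3,2) = exp(-r*dt) * [p*0.090000 + (1-p)*0.000000] = 0.037914
  V(3,3) = exp(-r*dt) * [p*0.000000 + (1-p)*0.000000] = 0.000000
  V(2,0) = exp(-r*dt) * [p*1.619492 + (1-p)*0.445151] = 0.938532
  V(2,1) = exp(-r*dt) * [p*0.445151 + (1-p)*0.037914] = 0.209357
  V(2,2) = exp(-r*dt) * [p*0.037914 + (1-p)*0.000000] = 0.015972
  V(1,0) = exp(-r*dt) * [p*0.938532 + (1-p)*0.209357] = 0.515910
  V(1,1) = exp(-r*dt) * [p*0.209357 + (1-p)*0.015972] = 0.097392
  V(0,0) = exp(-r*dt) * [p*0.515910 + (1-p)*0.097392] = 0.273409


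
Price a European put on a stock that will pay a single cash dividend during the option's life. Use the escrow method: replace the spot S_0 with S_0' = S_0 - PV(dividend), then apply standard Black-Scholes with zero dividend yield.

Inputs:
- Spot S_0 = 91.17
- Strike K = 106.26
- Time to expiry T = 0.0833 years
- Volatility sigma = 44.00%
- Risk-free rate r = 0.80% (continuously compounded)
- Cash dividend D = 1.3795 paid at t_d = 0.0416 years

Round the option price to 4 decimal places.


Answer: Price = 16.9375

Derivation:
PV(D) = D * exp(-r * t_d) = 1.3795 * 0.99966726 = 1.37904098
S_0' = S_0 - PV(D) = 91.1700 - 1.37904098 = 89.79095902
d1 = (ln(S_0'/K) + (r + sigma^2/2)*T) / (sigma*sqrt(T)) = -1.25736445
d2 = d1 - sigma*sqrt(T) = -1.38435610
exp(-rT) = 0.99933382
N(-d1) = 0.89568915; N(-d2) = 0.91687528
P = K * exp(-rT) * N(-d2) - S_0' * N(-d1) = 106.2600 * 0.99933382 * 0.91687528 - 89.79095902 * 0.89568915 = 16.9375


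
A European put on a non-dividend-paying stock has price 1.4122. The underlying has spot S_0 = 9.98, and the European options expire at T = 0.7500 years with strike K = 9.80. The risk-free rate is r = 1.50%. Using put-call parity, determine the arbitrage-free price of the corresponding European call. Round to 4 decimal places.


Put-call parity: C - P = S_0 * exp(-qT) - K * exp(-rT).
S_0 * exp(-qT) = 9.9800 * 1.00000000 = 9.98000000
K * exp(-rT) = 9.8000 * 0.98881304 = 9.69036784
C = P + S*exp(-qT) - K*exp(-rT)
C = 1.4122 + 9.98000000 - 9.69036784 = 1.7018

Answer: Call price = 1.7018


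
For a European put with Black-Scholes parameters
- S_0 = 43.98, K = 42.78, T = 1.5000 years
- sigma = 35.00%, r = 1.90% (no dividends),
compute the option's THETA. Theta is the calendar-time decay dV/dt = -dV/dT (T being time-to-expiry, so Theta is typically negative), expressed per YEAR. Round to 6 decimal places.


d1 = 0.3453530490; d2 = -0.0833076559
phi(d1) = 0.3758470886; exp(-qT) = 1.0000000000; exp(-rT) = 0.9719022941
Theta = -S*exp(-qT)*phi(d1)*sigma/(2*sqrt(T)) + r*K*exp(-rT)*N(-d2) - q*S*exp(-qT)*N(-d1)
N(-d1) = 0.3649144848; N(-d2) = 0.5331965436; sqrt(T) = 1.2247448714
Term 1 = -43.9800 * 1.0000000000 * 0.3758470886 * 0.3500 / (2 * 1.2247448714) = -2.3618854710
Term 2 = 0.0190 * 42.7800 * 0.9719022941 * 0.5331965436 = 0.4212154707
Term 3 = 0 (no dividend yield, q = 0)
Theta = -2.3618854710 + (0.4212154707) + (0.0000000000) = -1.940670

Answer: Theta = -1.940670


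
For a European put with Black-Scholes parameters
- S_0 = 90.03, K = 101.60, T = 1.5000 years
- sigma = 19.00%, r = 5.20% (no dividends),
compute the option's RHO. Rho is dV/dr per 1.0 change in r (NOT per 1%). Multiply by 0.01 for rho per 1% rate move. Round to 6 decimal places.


Answer: Rho = -87.141770

Derivation:
d1 = -0.0680080931; d2 = -0.3007096187
phi(d1) = 0.3980207722; exp(-qT) = 1.0000000000; exp(-rT) = 0.9249644265
N(-d2) = 0.6181820333
Rho = -K*T*exp(-rT)*N(-d2) = -101.6000 * 1.5000 * 0.9249644265 * 0.6181820333 = -87.141770


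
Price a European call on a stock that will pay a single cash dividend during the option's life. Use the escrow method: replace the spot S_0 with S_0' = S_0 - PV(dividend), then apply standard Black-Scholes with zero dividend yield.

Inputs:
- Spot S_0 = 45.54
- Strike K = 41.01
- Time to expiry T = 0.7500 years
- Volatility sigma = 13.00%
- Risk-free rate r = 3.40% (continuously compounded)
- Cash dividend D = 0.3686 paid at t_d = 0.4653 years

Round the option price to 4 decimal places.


Answer: Price = 5.5368

Derivation:
PV(D) = D * exp(-r * t_d) = 0.3686 * 0.98430428 = 0.36281456
S_0' = S_0 - PV(D) = 45.5400 - 0.36281456 = 45.17718544
d1 = (ln(S_0'/K) + (r + sigma^2/2)*T) / (sigma*sqrt(T)) = 1.14238764
d2 = d1 - sigma*sqrt(T) = 1.02980434
exp(-rT) = 0.97482238
N(d1) = 0.87335354; N(d2) = 0.84844907
C = S_0' * N(d1) - K * exp(-rT) * N(d2) = 45.17718544 * 0.87335354 - 41.0100 * 0.97482238 * 0.84844907 = 5.5368


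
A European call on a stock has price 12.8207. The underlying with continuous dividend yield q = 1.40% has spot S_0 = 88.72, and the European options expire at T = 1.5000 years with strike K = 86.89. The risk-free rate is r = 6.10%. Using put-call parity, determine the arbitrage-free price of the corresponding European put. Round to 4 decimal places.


Answer: Put price = 5.2368

Derivation:
Put-call parity: C - P = S_0 * exp(-qT) - K * exp(-rT).
S_0 * exp(-qT) = 88.7200 * 0.97921896 = 86.87630654
K * exp(-rT) = 86.8900 * 0.91256132 = 79.29245276
P = C - S*exp(-qT) + K*exp(-rT)
P = 12.8207 - 86.87630654 + 79.29245276 = 5.2368


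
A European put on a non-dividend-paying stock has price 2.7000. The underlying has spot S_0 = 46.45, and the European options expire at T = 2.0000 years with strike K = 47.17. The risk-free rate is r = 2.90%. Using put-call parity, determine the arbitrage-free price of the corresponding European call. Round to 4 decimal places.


Answer: Call price = 4.6380

Derivation:
Put-call parity: C - P = S_0 * exp(-qT) - K * exp(-rT).
S_0 * exp(-qT) = 46.4500 * 1.00000000 = 46.45000000
K * exp(-rT) = 47.1700 * 0.94364995 = 44.51196802
C = P + S*exp(-qT) - K*exp(-rT)
C = 2.7000 + 46.45000000 - 44.51196802 = 4.6380


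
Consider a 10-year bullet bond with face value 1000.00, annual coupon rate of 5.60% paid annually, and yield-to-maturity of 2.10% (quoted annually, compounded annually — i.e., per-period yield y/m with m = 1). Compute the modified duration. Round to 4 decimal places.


Coupon per period c = face * coupon_rate / m = 56.000000
Periods per year m = 1; per-period yield y/m = 0.021000
Number of cashflows N = 10
Cashflows (t years, CF_t, discount factor 1/(1+y/m)^(m*t), PV):
  t = 1.0000: CF_t = 56.000000, DF = 0.979432, PV = 54.848188
  t = 2.0000: CF_t = 56.000000, DF = 0.959287, PV = 53.720067
  t = 3.0000: CF_t = 56.000000, DF = 0.939556, PV = 52.615149
  t = 4.0000: CF_t = 56.000000, DF = 0.920231, PV = 51.532956
  t = 5.0000: CF_t = 56.000000, DF = 0.901304, PV = 50.473023
  t = 6.0000: CF_t = 56.000000, DF = 0.882766, PV = 49.434890
  t = 7.0000: CF_t = 56.000000, DF = 0.864609, PV = 48.418110
  t = 8.0000: CF_t = 56.000000, DF = 0.846826, PV = 47.422243
  t = 9.0000: CF_t = 56.000000, DF = 0.829408, PV = 46.446859
  t = 10.0000: CF_t = 1056.000000, DF = 0.812349, PV = 857.840404
Price P = sum_t PV_t = 1312.751888
First compute Macaulay numerator sum_t t * PV_t:
  t * PV_t at t = 1.0000: 54.848188
  t * PV_t at t = 2.0000: 107.440133
  t * PV_t at t = 3.0000: 157.845446
  t * PV_t at t = 4.0000: 206.131826
  t * PV_t at t = 5.0000: 252.365115
  t * PV_t at t = 6.0000: 296.609342
  t * PV_t at t = 7.0000: 338.926770
  t * PV_t at t = 8.0000: 379.377943
  t * PV_t at t = 9.0000: 418.021729
  t * PV_t at t = 10.0000: 8578.404036
Macaulay duration D = 10789.970528 / 1312.751888 = 8.219353
Modified duration = D / (1 + y/m) = 8.219353 / (1 + 0.021000) = 8.050296

Answer: Modified duration = 8.0503


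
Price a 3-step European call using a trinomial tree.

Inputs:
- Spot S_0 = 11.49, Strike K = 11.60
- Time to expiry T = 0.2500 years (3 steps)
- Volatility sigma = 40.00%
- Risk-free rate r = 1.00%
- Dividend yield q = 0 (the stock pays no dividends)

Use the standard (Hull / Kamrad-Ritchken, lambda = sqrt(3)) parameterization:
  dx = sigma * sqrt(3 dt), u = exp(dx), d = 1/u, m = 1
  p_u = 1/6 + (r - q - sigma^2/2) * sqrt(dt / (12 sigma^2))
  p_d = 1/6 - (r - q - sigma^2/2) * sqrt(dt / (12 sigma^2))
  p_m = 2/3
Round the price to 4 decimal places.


dt = T/N = 0.083333; dx = sigma*sqrt(3*dt) = 0.200000
u = exp(dx) = 1.221403; d = 1/u = 0.818731
p_u = 0.152083, p_m = 0.666667, p_d = 0.181250
Discount per step: exp(-r*dt) = 0.999167
Stock lattice S(k, j) with j the centered position index:
  k=0: S(0,+0) = 11.4900
  k=1: S(1,-1) = 9.4072; S(1,+0) = 11.4900; S(1,+1) = 14.0339
  k=2: S(2,-2) = 7.7020; S(2,-1) = 9.4072; S(2,+0) = 11.4900; S(2,+1) = 14.0339; S(2,+2) = 17.1411
  k=3: S(3,-3) = 6.3058; S(3,-2) = 7.7020; S(3,-1) = 9.4072; S(3,+0) = 11.4900; S(3,+1) = 14.0339; S(3,+2) = 17.1411; S(3,+3) = 20.9361
Terminal payoffs V(N, j) = max(S_T - K, 0):
  V(3,-3) = 0.000000; V(3,-2) = 0.000000; V(3,-1) = 0.000000; V(3,+0) = 0.000000; V(3,+1) = 2.433918; V(3,+2) = 5.541066; V(3,+3) = 9.336145
Backward induction: V(k, j) = exp(-r*dt) * [p_u * V(k+1, j+1) + p_m * V(k+1, j) + p_d * V(k+1, j-1)]
  V(2,-2) = exp(-r*dt) * [p_u*0.000000 + p_m*0.000000 + p_d*0.000000] = 0.000000
  V(2,-1) = exp(-r*dt) * [p_u*0.000000 + p_m*0.000000 + p_d*0.000000] = 0.000000
  V(2,+0) = exp(-r*dt) * [p_u*2.433918 + p_m*0.000000 + p_d*0.000000] = 0.369850
  V(2,+1) = exp(-r*dt) * [p_u*5.541066 + p_m*2.433918 + p_d*0.000000] = 2.463262
  V(2,+2) = exp(-r*dt) * [p_u*9.336145 + p_m*5.541066 + p_d*2.433918] = 5.550436
  V(1,-1) = exp(-r*dt) * [p_u*0.369850 + p_m*0.000000 + p_d*0.000000] = 0.056201
  V(1,+0) = exp(-r*dt) * [p_u*2.463262 + p_m*0.369850 + p_d*0.000000] = 0.620670
  V(1,+1) = exp(-r*dt) * [p_u*5.550436 + p_m*2.463262 + p_d*0.369850] = 2.551212
  V(0,+0) = exp(-r*dt) * [p_u*2.551212 + p_m*0.620670 + p_d*0.056201] = 0.811287

Answer: Price = V(0,0) = 0.8113


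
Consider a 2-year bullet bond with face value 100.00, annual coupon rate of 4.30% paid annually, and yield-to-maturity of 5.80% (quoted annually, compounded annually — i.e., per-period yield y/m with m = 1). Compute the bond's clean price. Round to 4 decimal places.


Coupon per period c = face * coupon_rate / m = 4.300000
Periods per year m = 1; per-period yield y/m = 0.058000
Number of cashflows N = 2
Cashflows (t years, CF_t, discount factor 1/(1+y/m)^(m*t), PV):
  t = 1.0000: CF_t = 4.300000, DF = 0.945180, PV = 4.064272
  t = 2.0000: CF_t = 104.300000, DF = 0.893364, PV = 93.177912
Price P = sum_t PV_t = 97.242184

Answer: Price = 97.2422


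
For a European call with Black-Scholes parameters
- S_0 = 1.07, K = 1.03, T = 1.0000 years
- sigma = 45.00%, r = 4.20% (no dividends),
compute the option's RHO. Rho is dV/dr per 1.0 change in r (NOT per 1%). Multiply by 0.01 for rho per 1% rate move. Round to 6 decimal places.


Answer: Rho = 0.475306

Derivation:
d1 = 0.4029996583; d2 = -0.0470003417
phi(d1) = 0.3678268766; exp(-qT) = 1.0000000000; exp(-rT) = 0.9588697806
N(d2) = 0.4812564776
Rho = K*T*exp(-rT)*N(d2) = 1.0300 * 1.0000 * 0.9588697806 * 0.4812564776 = 0.475306


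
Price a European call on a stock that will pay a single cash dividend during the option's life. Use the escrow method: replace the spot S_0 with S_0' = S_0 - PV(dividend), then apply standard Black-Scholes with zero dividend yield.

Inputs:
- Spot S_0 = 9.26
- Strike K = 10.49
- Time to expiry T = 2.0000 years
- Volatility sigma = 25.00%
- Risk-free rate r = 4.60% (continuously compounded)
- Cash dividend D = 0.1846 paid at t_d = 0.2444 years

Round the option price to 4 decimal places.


PV(D) = D * exp(-r * t_d) = 0.1846 * 0.98882056 = 0.18253628
S_0' = S_0 - PV(D) = 9.2600 - 0.18253628 = 9.07746372
d1 = (ln(S_0'/K) + (r + sigma^2/2)*T) / (sigma*sqrt(T)) = 0.02792338
d2 = d1 - sigma*sqrt(T) = -0.32563001
exp(-rT) = 0.91210515
N(d1) = 0.51113837; N(d2) = 0.37235215
C = S_0' * N(d1) - K * exp(-rT) * N(d2) = 9.07746372 * 0.51113837 - 10.4900 * 0.91210515 * 0.37235215 = 1.0772

Answer: Price = 1.0772


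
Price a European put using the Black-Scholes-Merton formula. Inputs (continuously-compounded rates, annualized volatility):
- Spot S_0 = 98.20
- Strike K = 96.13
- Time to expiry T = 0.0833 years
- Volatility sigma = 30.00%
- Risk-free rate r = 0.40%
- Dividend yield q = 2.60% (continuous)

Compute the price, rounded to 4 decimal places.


Answer: Price = 2.4906

Derivation:
d1 = (ln(S/K) + (r - q + 0.5*sigma^2) * T) / (sigma * sqrt(T)) = 0.26818288
d2 = d1 - sigma * sqrt(T) = 0.18159766
exp(-rT) = 0.99966686; exp(-qT) = 0.99783654
P = K * exp(-rT) * N(-d2) - S_0 * exp(-qT) * N(-d1)
N(-d1) = 0.39427928; N(-d2) = 0.42794924
P = 96.1300 * 0.99966686 * 0.42794924 - 98.2000 * 0.99783654 * 0.39427928 = 2.4906


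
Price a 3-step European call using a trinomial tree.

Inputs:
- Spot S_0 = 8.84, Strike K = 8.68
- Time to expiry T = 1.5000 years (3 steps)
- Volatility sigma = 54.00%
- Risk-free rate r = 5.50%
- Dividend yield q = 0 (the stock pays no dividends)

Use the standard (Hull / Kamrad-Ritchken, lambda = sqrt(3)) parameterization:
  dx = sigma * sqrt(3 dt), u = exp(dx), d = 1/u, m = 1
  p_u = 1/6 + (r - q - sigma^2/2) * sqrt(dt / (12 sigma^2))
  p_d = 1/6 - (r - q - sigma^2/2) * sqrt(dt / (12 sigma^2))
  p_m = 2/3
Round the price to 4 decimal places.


Answer: Price = V(0,0) = 2.4230

Derivation:
dt = T/N = 0.500000; dx = sigma*sqrt(3*dt) = 0.661362
u = exp(dx) = 1.937430; d = 1/u = 0.516148
p_u = 0.132344, p_m = 0.666667, p_d = 0.200990
Discount per step: exp(-r*dt) = 0.972875
Stock lattice S(k, j) with j the centered position index:
  k=0: S(0,+0) = 8.8400
  k=1: S(1,-1) = 4.5627; S(1,+0) = 8.8400; S(1,+1) = 17.1269
  k=2: S(2,-2) = 2.3551; S(2,-1) = 4.5627; S(2,+0) = 8.8400; S(2,+1) = 17.1269; S(2,+2) = 33.1821
  k=3: S(3,-3) = 1.2156; S(3,-2) = 2.3551; S(3,-1) = 4.5627; S(3,+0) = 8.8400; S(3,+1) = 17.1269; S(3,+2) = 33.1821; S(3,+3) = 64.2880
Terminal payoffs V(N, j) = max(S_T - K, 0):
  V(3,-3) = 0.000000; V(3,-2) = 0.000000; V(3,-1) = 0.000000; V(3,+0) = 0.160000; V(3,+1) = 8.446879; V(3,+2) = 24.502125; V(3,+3) = 55.608037
Backward induction: V(k, j) = exp(-r*dt) * [p_u * V(k+1, j+1) + p_m * V(k+1, j) + p_d * V(k+1, j-1)]
  V(2,-2) = exp(-r*dt) * [p_u*0.000000 + p_m*0.000000 + p_d*0.000000] = 0.000000
  V(2,-1) = exp(-r*dt) * [p_u*0.160000 + p_m*0.000000 + p_d*0.000000] = 0.020601
  V(2,+0) = exp(-r*dt) * [p_u*8.446879 + p_m*0.160000 + p_d*0.000000] = 1.191340
  V(2,+1) = exp(-r*dt) * [p_u*24.502125 + p_m*8.446879 + p_d*0.160000] = 8.664529
  V(2,+2) = exp(-r*dt) * [p_u*55.608037 + p_m*24.502125 + p_d*8.446879] = 24.703091
  V(1,-1) = exp(-r*dt) * [p_u*1.191340 + p_m*0.020601 + p_d*0.000000] = 0.166751
  V(1,+0) = exp(-r*dt) * [p_u*8.664529 + p_m*1.191340 + p_d*0.020601] = 1.892302
  V(1,+1) = exp(-r*dt) * [p_u*24.703091 + p_m*8.664529 + p_d*1.191340] = 9.033234
  V(0,+0) = exp(-r*dt) * [p_u*9.033234 + p_m*1.892302 + p_d*0.166751] = 2.422983


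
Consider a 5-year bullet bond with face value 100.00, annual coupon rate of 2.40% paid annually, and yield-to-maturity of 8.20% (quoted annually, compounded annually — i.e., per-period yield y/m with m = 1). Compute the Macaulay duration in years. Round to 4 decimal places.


Coupon per period c = face * coupon_rate / m = 2.400000
Periods per year m = 1; per-period yield y/m = 0.082000
Number of cashflows N = 5
Cashflows (t years, CF_t, discount factor 1/(1+y/m)^(m*t), PV):
  t = 1.0000: CF_t = 2.400000, DF = 0.924214, PV = 2.218115
  t = 2.0000: CF_t = 2.400000, DF = 0.854172, PV = 2.050013
  t = 3.0000: CF_t = 2.400000, DF = 0.789438, PV = 1.894652
  t = 4.0000: CF_t = 2.400000, DF = 0.729610, PV = 1.751065
  t = 5.0000: CF_t = 102.400000, DF = 0.674316, PV = 69.049995
Price P = sum_t PV_t = 76.963840
Macaulay numerator sum_t t * PV_t:
  t * PV_t at t = 1.0000: 2.218115
  t * PV_t at t = 2.0000: 4.100027
  t * PV_t at t = 3.0000: 5.683956
  t * PV_t at t = 4.0000: 7.004259
  t * PV_t at t = 5.0000: 345.249976
Macaulay duration D = (sum_t t * PV_t) / P = 364.256333 / 76.963840 = 4.732824

Answer: Macaulay duration = 4.7328 years


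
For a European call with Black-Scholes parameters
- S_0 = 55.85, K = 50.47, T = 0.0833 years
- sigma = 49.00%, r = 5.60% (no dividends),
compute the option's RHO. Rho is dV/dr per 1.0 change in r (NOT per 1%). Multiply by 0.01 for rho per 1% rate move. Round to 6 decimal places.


d1 = 0.8199216627; d2 = 0.6784991397
phi(d1) = 0.2850546680; exp(-qT) = 1.0000000000; exp(-rT) = 0.9953460633
N(d2) = 0.7512723654
Rho = K*T*exp(-rT)*N(d2) = 50.4700 * 0.0833 * 0.9953460633 * 0.7512723654 = 3.143763

Answer: Rho = 3.143763


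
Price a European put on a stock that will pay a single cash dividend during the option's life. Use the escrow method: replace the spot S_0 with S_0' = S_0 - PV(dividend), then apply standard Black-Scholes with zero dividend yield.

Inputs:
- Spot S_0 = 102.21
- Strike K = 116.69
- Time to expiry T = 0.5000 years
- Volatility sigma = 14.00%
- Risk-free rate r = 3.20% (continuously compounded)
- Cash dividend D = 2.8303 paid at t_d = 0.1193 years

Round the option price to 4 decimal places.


Answer: Price = 15.7869

Derivation:
PV(D) = D * exp(-r * t_d) = 2.8303 * 0.99618968 = 2.81951564
S_0' = S_0 - PV(D) = 102.2100 - 2.81951564 = 99.39048436
d1 = (ln(S_0'/K) + (r + sigma^2/2)*T) / (sigma*sqrt(T)) = -1.40981402
d2 = d1 - sigma*sqrt(T) = -1.50880897
exp(-rT) = 0.98412732
N(-d1) = 0.92070270; N(-d2) = 0.93432620
P = K * exp(-rT) * N(-d2) - S_0' * N(-d1) = 116.6900 * 0.98412732 * 0.93432620 - 99.39048436 * 0.92070270 = 15.7869


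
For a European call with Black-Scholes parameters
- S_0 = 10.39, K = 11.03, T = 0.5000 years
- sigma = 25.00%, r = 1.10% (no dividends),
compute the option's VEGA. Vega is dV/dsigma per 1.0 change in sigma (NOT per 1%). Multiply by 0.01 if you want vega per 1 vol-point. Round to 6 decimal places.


Answer: Vega = 2.861742

Derivation:
d1 = -0.2186375760; d2 = -0.3954142713
phi(d1) = 0.3895201321; exp(-qT) = 1.0000000000; exp(-rT) = 0.9945150973
Vega = S * exp(-qT) * phi(d1) * sqrt(T) = 10.3900 * 1.0000000000 * 0.3895201321 * 0.7071067812 = 2.861742


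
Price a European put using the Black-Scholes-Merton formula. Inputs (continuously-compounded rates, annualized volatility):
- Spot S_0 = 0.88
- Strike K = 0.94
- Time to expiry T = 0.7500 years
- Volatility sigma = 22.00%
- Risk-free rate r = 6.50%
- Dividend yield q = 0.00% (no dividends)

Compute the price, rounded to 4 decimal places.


Answer: Price = 0.0753

Derivation:
d1 = (ln(S/K) + (r - q + 0.5*sigma^2) * T) / (sigma * sqrt(T)) = 0.00494439
d2 = d1 - sigma * sqrt(T) = -0.18558120
exp(-rT) = 0.95241920; exp(-qT) = 1.00000000
P = K * exp(-rT) * N(-d2) - S_0 * exp(-qT) * N(-d1)
N(-d1) = 0.49802748; N(-d2) = 0.57361340
P = 0.9400 * 0.95241920 * 0.57361340 - 0.8800 * 1.00000000 * 0.49802748 = 0.0753


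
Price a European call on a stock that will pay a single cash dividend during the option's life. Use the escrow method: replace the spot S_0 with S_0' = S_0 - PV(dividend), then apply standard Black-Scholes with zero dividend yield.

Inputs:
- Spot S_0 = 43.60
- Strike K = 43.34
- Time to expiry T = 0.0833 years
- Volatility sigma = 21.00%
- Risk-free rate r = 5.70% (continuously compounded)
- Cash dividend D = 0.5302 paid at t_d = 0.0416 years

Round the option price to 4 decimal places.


Answer: Price = 1.0105

Derivation:
PV(D) = D * exp(-r * t_d) = 0.5302 * 0.99763161 = 0.52894428
S_0' = S_0 - PV(D) = 43.6000 - 0.52894428 = 43.07105572
d1 = (ln(S_0'/K) + (r + sigma^2/2)*T) / (sigma*sqrt(T)) = 0.00594096
d2 = d1 - sigma*sqrt(T) = -0.05466869
exp(-rT) = 0.99526315
N(d1) = 0.50237009; N(d2) = 0.47820121
C = S_0' * N(d1) - K * exp(-rT) * N(d2) = 43.07105572 * 0.50237009 - 43.3400 * 0.99526315 * 0.47820121 = 1.0105


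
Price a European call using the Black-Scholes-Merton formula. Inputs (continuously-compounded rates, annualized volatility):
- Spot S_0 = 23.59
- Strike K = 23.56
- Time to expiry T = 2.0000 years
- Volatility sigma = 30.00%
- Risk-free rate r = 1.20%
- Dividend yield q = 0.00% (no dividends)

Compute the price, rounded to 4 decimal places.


d1 = (ln(S/K) + (r - q + 0.5*sigma^2) * T) / (sigma * sqrt(T)) = 0.27169997
d2 = d1 - sigma * sqrt(T) = -0.15256410
exp(-rT) = 0.97628571; exp(-qT) = 1.00000000
C = S_0 * exp(-qT) * N(d1) - K * exp(-rT) * N(d2)
N(d1) = 0.60707364; N(d2) = 0.43937102
C = 23.5900 * 1.00000000 * 0.60707364 - 23.5600 * 0.97628571 * 0.43937102 = 4.2148

Answer: Price = 4.2148


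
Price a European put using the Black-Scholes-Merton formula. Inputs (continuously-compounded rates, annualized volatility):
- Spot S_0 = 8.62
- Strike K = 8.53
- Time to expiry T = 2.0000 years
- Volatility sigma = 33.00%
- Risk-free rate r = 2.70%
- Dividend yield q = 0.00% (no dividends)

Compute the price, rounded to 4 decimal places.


Answer: Price = 1.2860

Derivation:
d1 = (ln(S/K) + (r - q + 0.5*sigma^2) * T) / (sigma * sqrt(T)) = 0.37154331
d2 = d1 - sigma * sqrt(T) = -0.09514717
exp(-rT) = 0.94743211; exp(-qT) = 1.00000000
P = K * exp(-rT) * N(-d2) - S_0 * exp(-qT) * N(-d1)
N(-d1) = 0.35511645; N(-d2) = 0.53790103
P = 8.5300 * 0.94743211 * 0.53790103 - 8.6200 * 1.00000000 * 0.35511645 = 1.2860


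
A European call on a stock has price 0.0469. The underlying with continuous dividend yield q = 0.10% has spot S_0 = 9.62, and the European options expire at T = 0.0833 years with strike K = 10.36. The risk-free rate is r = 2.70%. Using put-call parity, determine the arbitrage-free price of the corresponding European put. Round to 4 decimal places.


Answer: Put price = 0.7644

Derivation:
Put-call parity: C - P = S_0 * exp(-qT) - K * exp(-rT).
S_0 * exp(-qT) = 9.6200 * 0.99991670 = 9.61919869
K * exp(-rT) = 10.3600 * 0.99775343 = 10.33672551
P = C - S*exp(-qT) + K*exp(-rT)
P = 0.0469 - 9.61919869 + 10.33672551 = 0.7644


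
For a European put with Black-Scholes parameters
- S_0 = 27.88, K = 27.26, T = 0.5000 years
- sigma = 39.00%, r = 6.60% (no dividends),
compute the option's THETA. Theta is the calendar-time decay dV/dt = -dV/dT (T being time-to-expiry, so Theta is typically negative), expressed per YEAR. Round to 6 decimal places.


d1 = 0.3390999816; d2 = 0.0633283369
phi(d1) = 0.3766522496; exp(-qT) = 1.0000000000; exp(-rT) = 0.9675385596
Theta = -S*exp(-qT)*phi(d1)*sigma/(2*sqrt(T)) + r*K*exp(-rT)*N(-d2) - q*S*exp(-qT)*N(-d1)
N(-d1) = 0.3672672062; N(-d2) = 0.4747525257; sqrt(T) = 0.7071067812
Term 1 = -27.8800 * 1.0000000000 * 0.3766522496 * 0.3900 / (2 * 0.7071067812) = -2.8958958882
Term 2 = 0.0660 * 27.2600 * 0.9675385596 * 0.4747525257 = 0.8264286280
Term 3 = 0 (no dividend yield, q = 0)
Theta = -2.8958958882 + (0.8264286280) + (0.0000000000) = -2.069467

Answer: Theta = -2.069467


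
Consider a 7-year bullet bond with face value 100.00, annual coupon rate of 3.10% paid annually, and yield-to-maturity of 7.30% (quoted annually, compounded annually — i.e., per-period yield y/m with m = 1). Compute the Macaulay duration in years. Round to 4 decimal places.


Coupon per period c = face * coupon_rate / m = 3.100000
Periods per year m = 1; per-period yield y/m = 0.073000
Number of cashflows N = 7
Cashflows (t years, CF_t, discount factor 1/(1+y/m)^(m*t), PV):
  t = 1.0000: CF_t = 3.100000, DF = 0.931966, PV = 2.889096
  t = 2.0000: CF_t = 3.100000, DF = 0.868561, PV = 2.692541
  t = 3.0000: CF_t = 3.100000, DF = 0.809470, PV = 2.509357
  t = 4.0000: CF_t = 3.100000, DF = 0.754399, PV = 2.338637
  t = 5.0000: CF_t = 3.100000, DF = 0.703075, PV = 2.179531
  t = 6.0000: CF_t = 3.100000, DF = 0.655242, PV = 2.031250
  t = 7.0000: CF_t = 103.100000, DF = 0.610663, PV = 62.959404
Price P = sum_t PV_t = 77.599816
Macaulay numerator sum_t t * PV_t:
  t * PV_t at t = 1.0000: 2.889096
  t * PV_t at t = 2.0000: 5.385081
  t * PV_t at t = 3.0000: 7.528072
  t * PV_t at t = 4.0000: 9.354548
  t * PV_t at t = 5.0000: 10.897656
  t * PV_t at t = 6.0000: 12.187500
  t * PV_t at t = 7.0000: 440.715831
Macaulay duration D = (sum_t t * PV_t) / P = 488.957784 / 77.599816 = 6.301017

Answer: Macaulay duration = 6.3010 years


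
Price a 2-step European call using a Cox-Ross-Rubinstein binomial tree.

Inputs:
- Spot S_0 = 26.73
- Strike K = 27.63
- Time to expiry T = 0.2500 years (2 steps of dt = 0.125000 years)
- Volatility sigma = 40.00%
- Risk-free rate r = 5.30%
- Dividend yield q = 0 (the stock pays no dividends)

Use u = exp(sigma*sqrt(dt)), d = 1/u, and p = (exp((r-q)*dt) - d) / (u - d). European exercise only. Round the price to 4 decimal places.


dt = T/N = 0.125000
u = exp(sigma*sqrt(dt)) = 1.151910; d = 1/u = 0.868123
p = (exp((r-q)*dt) - d) / (u - d) = 0.488126
Discount per step: exp(-r*dt) = 0.993397
Stock lattice S(k, i) with i counting down-moves:
  k=0: S(0,0) = 26.7300
  k=1: S(1,0) = 30.7906; S(1,1) = 23.2049
  k=2: S(2,0) = 35.4679; S(2,1) = 26.7300; S(2,2) = 20.1448
Terminal payoffs V(N, i) = max(S_T - K, 0):
  V(2,0) = 7.837942; V(2,1) = 0.000000; V(2,2) = 0.000000
Backward induction: V(k, i) = exp(-r*dt) * [p * V(k+1, i) + (1-p) * V(k+1, i+1)].
  V(1,0) = exp(-r*dt) * [p*7.837942 + (1-p)*0.000000] = 3.800640
  V(1,1) = exp(-r*dt) * [p*0.000000 + (1-p)*0.000000] = 0.000000
  V(0,0) = exp(-r*dt) * [p*3.800640 + (1-p)*0.000000] = 1.842941

Answer: Price = V(0,0) = 1.8429


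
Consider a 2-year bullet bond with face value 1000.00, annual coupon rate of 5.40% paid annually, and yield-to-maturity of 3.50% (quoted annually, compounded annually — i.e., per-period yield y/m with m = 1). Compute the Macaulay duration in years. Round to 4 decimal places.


Answer: Macaulay duration = 1.9496 years

Derivation:
Coupon per period c = face * coupon_rate / m = 54.000000
Periods per year m = 1; per-period yield y/m = 0.035000
Number of cashflows N = 2
Cashflows (t years, CF_t, discount factor 1/(1+y/m)^(m*t), PV):
  t = 1.0000: CF_t = 54.000000, DF = 0.966184, PV = 52.173913
  t = 2.0000: CF_t = 1054.000000, DF = 0.933511, PV = 983.920278
Price P = sum_t PV_t = 1036.094191
Macaulay numerator sum_t t * PV_t:
  t * PV_t at t = 1.0000: 52.173913
  t * PV_t at t = 2.0000: 1967.840556
Macaulay duration D = (sum_t t * PV_t) / P = 2020.014469 / 1036.094191 = 1.949644


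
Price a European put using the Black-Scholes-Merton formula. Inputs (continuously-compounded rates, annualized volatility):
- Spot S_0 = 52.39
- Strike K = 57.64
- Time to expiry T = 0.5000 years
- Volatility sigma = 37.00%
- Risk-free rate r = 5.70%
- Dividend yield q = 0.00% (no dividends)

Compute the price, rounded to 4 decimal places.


d1 = (ln(S/K) + (r - q + 0.5*sigma^2) * T) / (sigma * sqrt(T)) = -0.12527653
d2 = d1 - sigma * sqrt(T) = -0.38690604
exp(-rT) = 0.97190229; exp(-qT) = 1.00000000
P = K * exp(-rT) * N(-d2) - S_0 * exp(-qT) * N(-d1)
N(-d1) = 0.54984768; N(-d2) = 0.65058712
P = 57.6400 * 0.97190229 * 0.65058712 - 52.3900 * 1.00000000 * 0.54984768 = 7.6397

Answer: Price = 7.6397


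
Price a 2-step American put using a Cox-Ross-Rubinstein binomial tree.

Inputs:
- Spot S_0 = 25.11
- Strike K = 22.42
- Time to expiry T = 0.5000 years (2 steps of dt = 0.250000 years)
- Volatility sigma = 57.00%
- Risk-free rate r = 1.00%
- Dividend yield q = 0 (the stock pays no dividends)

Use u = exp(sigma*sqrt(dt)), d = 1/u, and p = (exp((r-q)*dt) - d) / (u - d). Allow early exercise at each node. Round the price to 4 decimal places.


Answer: Price = V(0,0) = 2.6241

Derivation:
dt = T/N = 0.250000
u = exp(sigma*sqrt(dt)) = 1.329762; d = 1/u = 0.752014
p = (exp((r-q)*dt) - d) / (u - d) = 0.433561
Discount per step: exp(-r*dt) = 0.997503
Stock lattice S(k, i) with i counting down-moves:
  k=0: S(0,0) = 25.1100
  k=1: S(1,0) = 33.3903; S(1,1) = 18.8831
  k=2: S(2,0) = 44.4012; S(2,1) = 25.1100; S(2,2) = 14.2003
Terminal payoffs V(N, i) = max(K - S_T, 0):
  V(2,0) = 0.000000; V(2,1) = 0.000000; V(2,2) = 8.219656
Backward induction: V(k, i) = exp(-r*dt) * [p * V(k+1, i) + (1-p) * V(k+1, i+1)]; then take max(V_cont, immediate exercise) for American.
  V(1,0) = exp(-r*dt) * [p*0.000000 + (1-p)*0.000000] = 0.000000; exercise = 0.000000; V(1,0) = max -> 0.000000
  V(1,1) = exp(-r*dt) * [p*0.000000 + (1-p)*8.219656] = 4.644309; exercise = 3.536922; V(1,1) = max -> 4.644309
  V(0,0) = exp(-r*dt) * [p*0.000000 + (1-p)*4.644309] = 2.624149; exercise = 0.000000; V(0,0) = max -> 2.624149


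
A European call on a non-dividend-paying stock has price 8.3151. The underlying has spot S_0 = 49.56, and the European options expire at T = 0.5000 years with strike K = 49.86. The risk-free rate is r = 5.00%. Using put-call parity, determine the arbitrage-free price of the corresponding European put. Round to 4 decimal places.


Put-call parity: C - P = S_0 * exp(-qT) - K * exp(-rT).
S_0 * exp(-qT) = 49.5600 * 1.00000000 = 49.56000000
K * exp(-rT) = 49.8600 * 0.97530991 = 48.62895221
P = C - S*exp(-qT) + K*exp(-rT)
P = 8.3151 - 49.56000000 + 48.62895221 = 7.3841

Answer: Put price = 7.3841


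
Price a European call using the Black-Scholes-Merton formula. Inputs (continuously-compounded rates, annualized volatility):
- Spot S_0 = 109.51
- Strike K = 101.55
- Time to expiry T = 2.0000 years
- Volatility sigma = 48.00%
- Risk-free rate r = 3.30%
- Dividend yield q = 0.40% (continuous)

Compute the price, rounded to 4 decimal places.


d1 = (ln(S/K) + (r - q + 0.5*sigma^2) * T) / (sigma * sqrt(T)) = 0.53602315
d2 = d1 - sigma * sqrt(T) = -0.14279936
exp(-rT) = 0.93613086; exp(-qT) = 0.99203191
C = S_0 * exp(-qT) * N(d1) - K * exp(-rT) * N(d2)
N(d1) = 0.70402873; N(d2) = 0.44322432
C = 109.5100 * 0.99203191 * 0.70402873 - 101.5500 * 0.93613086 * 0.44322432 = 34.3491

Answer: Price = 34.3491


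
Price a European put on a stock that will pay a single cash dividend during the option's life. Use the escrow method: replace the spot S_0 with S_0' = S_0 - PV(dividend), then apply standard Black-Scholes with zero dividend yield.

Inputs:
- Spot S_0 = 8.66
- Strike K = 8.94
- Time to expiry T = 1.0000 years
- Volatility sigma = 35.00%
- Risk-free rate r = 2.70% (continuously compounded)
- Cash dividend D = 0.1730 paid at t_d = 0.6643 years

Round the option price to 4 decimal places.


Answer: Price = 1.3030

Derivation:
PV(D) = D * exp(-r * t_d) = 0.1730 * 0.98222379 = 0.16992472
S_0' = S_0 - PV(D) = 8.6600 - 0.16992472 = 8.49007528
d1 = (ln(S_0'/K) + (r + sigma^2/2)*T) / (sigma*sqrt(T)) = 0.10460651
d2 = d1 - sigma*sqrt(T) = -0.24539349
exp(-rT) = 0.97336124
N(-d1) = 0.45834402; N(-d2) = 0.59692412
P = K * exp(-rT) * N(-d2) - S_0' * N(-d1) = 8.9400 * 0.97336124 * 0.59692412 - 8.49007528 * 0.45834402 = 1.3030


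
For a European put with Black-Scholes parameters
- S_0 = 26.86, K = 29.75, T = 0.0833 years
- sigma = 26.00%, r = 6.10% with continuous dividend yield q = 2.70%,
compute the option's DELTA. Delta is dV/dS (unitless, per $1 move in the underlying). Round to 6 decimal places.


Answer: Delta = -0.898850

Derivation:
d1 = -1.2865475589; d2 = -1.3615880813
phi(d1) = 0.1743760955; exp(-qT) = 0.9977534273; exp(-rT) = 0.9949315880
N(-d1) = 0.9008739840
Delta = -exp(-qT) * N(-d1) = -0.9977534273 * 0.9008739840 = -0.898850


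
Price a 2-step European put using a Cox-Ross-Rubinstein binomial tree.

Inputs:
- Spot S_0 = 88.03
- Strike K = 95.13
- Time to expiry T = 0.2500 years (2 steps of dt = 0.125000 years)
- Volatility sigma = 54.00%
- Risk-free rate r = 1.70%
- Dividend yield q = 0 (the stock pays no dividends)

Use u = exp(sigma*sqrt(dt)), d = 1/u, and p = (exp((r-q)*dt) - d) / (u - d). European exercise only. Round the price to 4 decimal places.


dt = T/N = 0.125000
u = exp(sigma*sqrt(dt)) = 1.210361; d = 1/u = 0.826200
p = (exp((r-q)*dt) - d) / (u - d) = 0.457952
Discount per step: exp(-r*dt) = 0.997877
Stock lattice S(k, i) with i counting down-moves:
  k=0: S(0,0) = 88.0300
  k=1: S(1,0) = 106.5481; S(1,1) = 72.7304
  k=2: S(2,0) = 128.9617; S(2,1) = 88.0300; S(2,2) = 60.0898
Terminal payoffs V(N, i) = max(K - S_T, 0):
  V(2,0) = 0.000000; V(2,1) = 7.100000; V(2,2) = 35.040206
Backward induction: V(k, i) = exp(-r*dt) * [p * V(k+1, i) + (1-p) * V(k+1, i+1)].
  V(1,0) = exp(-r*dt) * [p*0.000000 + (1-p)*7.100000] = 3.840370
  V(1,1) = exp(-r*dt) * [p*7.100000 + (1-p)*35.040206] = 22.197708
  V(0,0) = exp(-r*dt) * [p*3.840370 + (1-p)*22.197708] = 13.761651

Answer: Price = V(0,0) = 13.7617


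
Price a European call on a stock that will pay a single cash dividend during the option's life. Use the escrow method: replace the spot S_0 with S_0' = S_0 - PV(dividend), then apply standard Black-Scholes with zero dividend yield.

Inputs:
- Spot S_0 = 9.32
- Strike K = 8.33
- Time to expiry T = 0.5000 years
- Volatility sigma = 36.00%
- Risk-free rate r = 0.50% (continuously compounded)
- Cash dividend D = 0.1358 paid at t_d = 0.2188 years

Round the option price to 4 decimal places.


Answer: Price = 1.3907

Derivation:
PV(D) = D * exp(-r * t_d) = 0.1358 * 0.99890660 = 0.13565152
S_0' = S_0 - PV(D) = 9.3200 - 0.13565152 = 9.18434848
d1 = (ln(S_0'/K) + (r + sigma^2/2)*T) / (sigma*sqrt(T)) = 0.52065579
d2 = d1 - sigma*sqrt(T) = 0.26609735
exp(-rT) = 0.99750312
N(d1) = 0.69869671; N(d2) = 0.60491788
C = S_0' * N(d1) - K * exp(-rT) * N(d2) = 9.18434848 * 0.69869671 - 8.3300 * 0.99750312 * 0.60491788 = 1.3907


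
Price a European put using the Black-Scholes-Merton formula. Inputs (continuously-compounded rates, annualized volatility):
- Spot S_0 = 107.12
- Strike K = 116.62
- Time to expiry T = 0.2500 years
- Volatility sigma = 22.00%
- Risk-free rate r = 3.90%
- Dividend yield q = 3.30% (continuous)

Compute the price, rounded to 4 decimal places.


Answer: Price = 10.8212

Derivation:
d1 = (ln(S/K) + (r - q + 0.5*sigma^2) * T) / (sigma * sqrt(T)) = -0.70382804
d2 = d1 - sigma * sqrt(T) = -0.81382804
exp(-rT) = 0.99029738; exp(-qT) = 0.99178394
P = K * exp(-rT) * N(-d2) - S_0 * exp(-qT) * N(-d1)
N(-d1) = 0.75923007; N(-d2) = 0.79212827
P = 116.6200 * 0.99029738 * 0.79212827 - 107.1200 * 0.99178394 * 0.75923007 = 10.8212


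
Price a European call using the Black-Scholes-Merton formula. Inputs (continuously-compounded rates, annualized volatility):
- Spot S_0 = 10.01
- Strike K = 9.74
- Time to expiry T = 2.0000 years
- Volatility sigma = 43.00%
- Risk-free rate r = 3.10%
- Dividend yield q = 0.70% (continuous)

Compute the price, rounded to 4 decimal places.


Answer: Price = 2.6478

Derivation:
d1 = (ln(S/K) + (r - q + 0.5*sigma^2) * T) / (sigma * sqrt(T)) = 0.42795332
d2 = d1 - sigma * sqrt(T) = -0.18015851
exp(-rT) = 0.93988289; exp(-qT) = 0.98609754
C = S_0 * exp(-qT) * N(d1) - K * exp(-rT) * N(d2)
N(d1) = 0.66565745; N(d2) = 0.42851406
C = 10.0100 * 0.98609754 * 0.66565745 - 9.7400 * 0.93988289 * 0.42851406 = 2.6478


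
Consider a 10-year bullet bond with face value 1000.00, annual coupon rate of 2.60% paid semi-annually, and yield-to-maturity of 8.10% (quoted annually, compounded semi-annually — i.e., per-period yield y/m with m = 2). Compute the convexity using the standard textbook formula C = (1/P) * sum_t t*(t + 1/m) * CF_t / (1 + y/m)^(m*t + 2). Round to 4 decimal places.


Coupon per period c = face * coupon_rate / m = 13.000000
Periods per year m = 2; per-period yield y/m = 0.040500
Number of cashflows N = 20
Cashflows (t years, CF_t, discount factor 1/(1+y/m)^(m*t), PV):
  t = 0.5000: CF_t = 13.000000, DF = 0.961076, PV = 12.493993
  t = 1.0000: CF_t = 13.000000, DF = 0.923668, PV = 12.007682
  t = 1.5000: CF_t = 13.000000, DF = 0.887715, PV = 11.540300
  t = 2.0000: CF_t = 13.000000, DF = 0.853162, PV = 11.091110
  t = 2.5000: CF_t = 13.000000, DF = 0.819954, PV = 10.659404
  t = 3.0000: CF_t = 13.000000, DF = 0.788039, PV = 10.244502
  t = 3.5000: CF_t = 13.000000, DF = 0.757365, PV = 9.845749
  t = 4.0000: CF_t = 13.000000, DF = 0.727886, PV = 9.462517
  t = 4.5000: CF_t = 13.000000, DF = 0.699554, PV = 9.094202
  t = 5.0000: CF_t = 13.000000, DF = 0.672325, PV = 8.740223
  t = 5.5000: CF_t = 13.000000, DF = 0.646156, PV = 8.400022
  t = 6.0000: CF_t = 13.000000, DF = 0.621005, PV = 8.073063
  t = 6.5000: CF_t = 13.000000, DF = 0.596833, PV = 7.758830
  t = 7.0000: CF_t = 13.000000, DF = 0.573602, PV = 7.456829
  t = 7.5000: CF_t = 13.000000, DF = 0.551276, PV = 7.166582
  t = 8.0000: CF_t = 13.000000, DF = 0.529818, PV = 6.887633
  t = 8.5000: CF_t = 13.000000, DF = 0.509196, PV = 6.619542
  t = 9.0000: CF_t = 13.000000, DF = 0.489376, PV = 6.361885
  t = 9.5000: CF_t = 13.000000, DF = 0.470328, PV = 6.114258
  t = 10.0000: CF_t = 1013.000000, DF = 0.452021, PV = 457.896954
Price P = sum_t PV_t = 627.915280
Convexity numerator sum_t t*(t + 1/m) * CF_t / (1+y/m)^(m*t + 2):
  t = 0.5000: term = 5.770150
  t = 1.0000: term = 16.636665
  t = 1.5000: term = 31.978213
  t = 2.0000: term = 51.222509
  t = 2.5000: term = 73.843118
  t = 3.0000: term = 99.356429
  t = 3.5000: term = 127.318826
  t = 4.0000: term = 157.324012
  t = 4.5000: term = 189.000494
  t = 5.0000: term = 222.009231
  t = 5.5000: term = 256.041400
  t = 6.0000: term = 290.816321
  t = 6.5000: term = 326.079488
  t = 7.0000: term = 361.600734
  t = 7.5000: term = 397.172495
  t = 8.0000: term = 432.608196
  t = 8.5000: term = 467.740721
  t = 9.0000: term = 502.420991
  t = 9.5000: term = 536.516623
  t = 10.0000: term = 44409.193317
Convexity = (1/P) * sum = 48954.649933 / 627.915280 = 77.963782

Answer: Convexity = 77.9638
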